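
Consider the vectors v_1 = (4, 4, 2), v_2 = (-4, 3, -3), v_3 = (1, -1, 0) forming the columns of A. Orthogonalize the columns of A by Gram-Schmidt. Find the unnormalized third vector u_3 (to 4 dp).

u_3 = (0.3523, -0.0783, -0.5480)

v_1 = (4, 4, 2); ‖v_1‖ = 6.0000, so e_1 = (0.6667, 0.6667, 0.3333).
e_1·v_2 = 0.6667·(-4) + 0.6667·3 + 0.3333·(-3) = -1.6667.
u_2 = v_2 + 1.6667·e_1 = (-2.8889, 4.1111, -2.4444).
‖u_2‖ = 5.5877, so e_2 = (-0.5170, 0.7357, -0.4375).
e_1·v_3 = 0.6667·1 + 0.6667·(-1) + 0.3333·0 = 0.0000; e_2·v_3 = (-0.5170)·1 + 0.7357·(-1) + (-0.4375)·0 = -1.2528.
u_3 = v_3 + 0.0000·e_1 + 1.2528·e_2 = (0.3523, -0.0783, -0.5480).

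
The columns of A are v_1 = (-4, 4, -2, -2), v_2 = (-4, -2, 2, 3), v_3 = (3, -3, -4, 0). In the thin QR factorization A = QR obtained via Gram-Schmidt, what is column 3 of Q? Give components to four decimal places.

e_3 = (-0.1069, -0.4829, -0.8621, 0.1103)

v_1 = (-4, 4, -2, -2); ‖v_1‖ = 6.3246, so e_1 = (-0.6325, 0.6325, -0.3162, -0.3162).
e_1·v_2 = (-0.6325)·(-4) + 0.6325·(-2) + (-0.3162)·2 + (-0.3162)·3 = -0.3162.
u_2 = v_2 + 0.3162·e_1 = (-4.2000, -1.8000, 1.9000, 2.9000).
‖u_2‖ = 5.7359, so e_2 = (-0.7322, -0.3138, 0.3312, 0.5056).
e_1·v_3 = (-0.6325)·3 + 0.6325·(-3) + (-0.3162)·(-4) + (-0.3162)·0 = -2.5298; e_2·v_3 = (-0.7322)·3 + (-0.3138)·(-3) + 0.3312·(-4) + 0.5056·0 = -2.5803.
u_3 = v_3 + 2.5298·e_1 + 2.5803·e_2 = (-0.4894, -2.2097, -3.9453, 0.5046).
‖u_3‖ = 4.5763, so e_3 = (-0.1069, -0.4829, -0.8621, 0.1103).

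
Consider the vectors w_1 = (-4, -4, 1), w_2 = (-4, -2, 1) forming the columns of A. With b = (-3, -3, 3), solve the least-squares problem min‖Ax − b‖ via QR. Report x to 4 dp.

w_1 = (-4, -4, 1); ‖w_1‖ = 5.7446, so e_1 = (-0.6963, -0.6963, 0.1741).
e_1·w_2 = (-0.6963)·(-4) + (-0.6963)·(-2) + 0.1741·1 = 4.3519.
u_2 = w_2 − 4.3519·e_1 = (-0.9697, 1.0303, 0.2424).
‖u_2‖ = 1.4355, so e_2 = (-0.6755, 0.7177, 0.1689).
Qᵀb = (4.7001, 0.3800).
Back-substitute: x_2 = 0.3800/1.4355 = 0.2647.
x_1 = (4.7001 − 4.3519·0.2647)/5.7446 = 0.6176.

x = (0.6176, 0.2647)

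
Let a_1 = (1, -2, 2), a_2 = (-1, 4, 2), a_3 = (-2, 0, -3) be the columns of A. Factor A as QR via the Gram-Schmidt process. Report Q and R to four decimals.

Q = [[0.3333, -0.1041, -0.9370], [-0.6667, 0.6768, -0.3123], [0.6667, 0.7288, 0.1562]], R = [[3.0000, -1.6667, -2.6667], [0.0000, 4.2687, -1.9782], [0.0000, 0.0000, 1.4056]]

a_1 = (1, -2, 2); ‖a_1‖ = 3.0000, so e_1 = (0.3333, -0.6667, 0.6667).
e_1·a_2 = 0.3333·(-1) + (-0.6667)·4 + 0.6667·2 = -1.6667.
u_2 = a_2 + 1.6667·e_1 = (-0.4444, 2.8889, 3.1111).
‖u_2‖ = 4.2687, so e_2 = (-0.1041, 0.6768, 0.7288).
e_1·a_3 = 0.3333·(-2) + (-0.6667)·0 + 0.6667·(-3) = -2.6667; e_2·a_3 = (-0.1041)·(-2) + 0.6768·0 + 0.7288·(-3) = -1.9782.
u_3 = a_3 + 2.6667·e_1 + 1.9782·e_2 = (-1.3171, -0.4390, 0.2195).
‖u_3‖ = 1.4056, so e_3 = (-0.9370, -0.3123, 0.1562).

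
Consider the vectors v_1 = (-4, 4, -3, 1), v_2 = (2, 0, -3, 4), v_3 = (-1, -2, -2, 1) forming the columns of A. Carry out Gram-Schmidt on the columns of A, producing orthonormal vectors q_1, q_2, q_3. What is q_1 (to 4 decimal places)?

v_1 = (-4, 4, -3, 1); ‖v_1‖ = 6.4807, so q_1 = (-0.6172, 0.6172, -0.4629, 0.1543).

q_1 = (-0.6172, 0.6172, -0.4629, 0.1543)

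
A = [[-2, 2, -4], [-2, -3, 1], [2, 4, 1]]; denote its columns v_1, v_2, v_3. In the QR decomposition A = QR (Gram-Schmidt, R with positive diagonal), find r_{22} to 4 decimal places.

r_{22} = 4.5461

e_1 = v_1/‖v_1‖ = (-2, -2, 2)/3.4641 = (-0.5774, -0.5774, 0.5774).
r_{12} = e_1·v_2 = 2.8868.
u_2 = v_2 − 2.8868·e_1 = (3.6667, -1.3333, 2.3333).
r_{22} = ‖u_2‖ = 4.5461.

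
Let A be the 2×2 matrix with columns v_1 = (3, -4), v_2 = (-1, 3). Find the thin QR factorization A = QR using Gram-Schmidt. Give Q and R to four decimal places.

Q = [[0.6000, 0.8000], [-0.8000, 0.6000]], R = [[5.0000, -3.0000], [0.0000, 1.0000]]

e_1 = v_1/‖v_1‖ = (3, -4)/5.0000 = (0.6000, -0.8000).
r_{12} = e_1·v_2 = -3.0000.
u_2 = v_2 + 3.0000·e_1 = (0.8000, 0.6000).
‖u_2‖ = 1.0000, so e_2 = (0.8000, 0.6000).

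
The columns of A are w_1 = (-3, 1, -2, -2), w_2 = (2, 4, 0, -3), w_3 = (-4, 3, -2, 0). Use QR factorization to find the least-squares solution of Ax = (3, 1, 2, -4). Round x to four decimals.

x = (0.6133, 0.8066, -0.9613)

e_1 = w_1/‖w_1‖ = (-3, 1, -2, -2)/4.2426 = (-0.7071, 0.2357, -0.4714, -0.4714).
r_{12} = e_1·w_2 = 0.9428.
u_2 = w_2 − 0.9428·e_1 = (2.6667, 3.7778, 0.4444, -2.5556).
‖u_2‖ = 5.3020, so e_2 = (0.5030, 0.7125, 0.0838, -0.4820).
r_{13} = e_1·w_3 = 4.4783; r_{23} = e_2·w_3 = -0.0419.
u_3 = w_3 − 4.4783·e_1 + 0.0419·e_2 = (-0.8123, 1.9743, 0.1146, 2.0909).
‖u_3‖ = 2.9904, so e_3 = (-0.2716, 0.6602, 0.0383, 0.6992).
Qᵀb = (-0.9428, 4.3170, -2.8748).
Back-substitute: x_3 = -2.8748/2.9904 = -0.9613.
x_2 = (4.3170 + 0.0419·(-0.9613))/5.3020 = 0.8066.
x_1 = (-0.9428 − 0.9428·0.8066 − 4.4783·(-0.9613))/4.2426 = 0.6133.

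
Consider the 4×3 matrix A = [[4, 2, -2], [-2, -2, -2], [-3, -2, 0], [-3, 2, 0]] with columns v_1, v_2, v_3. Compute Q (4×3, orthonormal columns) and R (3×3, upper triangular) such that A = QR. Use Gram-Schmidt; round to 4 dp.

Q = [[0.6489, 0.2109, -0.6065], [-0.3244, -0.3916, -0.7581], [-0.4867, -0.3012, -0.0758], [-0.4867, 0.8435, -0.2274]], R = [[6.1644, 1.9467, -0.6489], [0.0000, 3.4944, 0.3615], [0.0000, 0.0000, 2.7292]]

v_1 = (4, -2, -3, -3); ‖v_1‖ = 6.1644, so e_1 = (0.6489, -0.3244, -0.4867, -0.4867).
e_1·v_2 = 0.6489·2 + (-0.3244)·(-2) + (-0.4867)·(-2) + (-0.4867)·2 = 1.9467.
u_2 = v_2 − 1.9467·e_1 = (0.7368, -1.3684, -1.0526, 2.9474).
‖u_2‖ = 3.4944, so e_2 = (0.2109, -0.3916, -0.3012, 0.8435).
e_1·v_3 = 0.6489·(-2) + (-0.3244)·(-2) + (-0.4867)·0 + (-0.4867)·0 = -0.6489; e_2·v_3 = 0.2109·(-2) + (-0.3916)·(-2) + (-0.3012)·0 + 0.8435·0 = 0.3615.
u_3 = v_3 + 0.6489·e_1 − 0.3615·e_2 = (-1.6552, -2.0690, -0.2069, -0.6207).
‖u_3‖ = 2.7292, so e_3 = (-0.6065, -0.7581, -0.0758, -0.2274).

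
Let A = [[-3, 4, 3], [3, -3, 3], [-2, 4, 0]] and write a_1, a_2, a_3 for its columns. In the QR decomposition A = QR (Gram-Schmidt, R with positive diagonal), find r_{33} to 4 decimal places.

r_{33} = 3.8411

q_1 = a_1/‖a_1‖ = (-3, 3, -2)/4.6904 = (-0.6396, 0.6396, -0.4264).
r_{12} = q_1·a_2 = -6.1828.
u_2 = a_2 + 6.1828·q_1 = (0.0455, 0.9545, 1.3636).
‖u_2‖ = 1.6652, so q_2 = (0.0273, 0.5732, 0.8189).
r_{13} = q_1·a_3 = 0.0000; r_{23} = q_2·a_3 = 1.8016.
u_3 = a_3 + 0.0000·q_1 − 1.8016·q_2 = (2.9508, 1.9672, -1.4754).
r_{33} = ‖u_3‖ = 3.8411.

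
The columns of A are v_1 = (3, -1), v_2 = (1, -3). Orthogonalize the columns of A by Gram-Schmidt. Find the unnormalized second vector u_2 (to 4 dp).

v_1 = (3, -1); ‖v_1‖ = 3.1623, so q_1 = (0.9487, -0.3162).
q_1·v_2 = 0.9487·1 + (-0.3162)·(-3) = 1.8974.
u_2 = v_2 − 1.8974·q_1 = (-0.8000, -2.4000).

u_2 = (-0.8000, -2.4000)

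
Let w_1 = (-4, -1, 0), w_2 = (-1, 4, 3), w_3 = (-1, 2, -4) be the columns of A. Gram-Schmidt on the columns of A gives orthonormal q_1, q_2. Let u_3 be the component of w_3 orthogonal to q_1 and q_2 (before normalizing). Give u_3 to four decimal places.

q_1 = w_1/‖w_1‖ = (-4, -1, 0)/4.1231 = (-0.9701, -0.2425, 0.0000).
r_{12} = q_1·w_2 = 0.0000.
u_2 = w_2 + 0.0000·q_1 = (-1.0000, 4.0000, 3.0000).
‖u_2‖ = 5.0990, so q_2 = (-0.1961, 0.7845, 0.5883).
r_{13} = q_1·w_3 = 0.4851; r_{23} = q_2·w_3 = -0.5883.
u_3 = w_3 − 0.4851·q_1 + 0.5883·q_2 = (-0.6448, 2.5792, -3.6538).

u_3 = (-0.6448, 2.5792, -3.6538)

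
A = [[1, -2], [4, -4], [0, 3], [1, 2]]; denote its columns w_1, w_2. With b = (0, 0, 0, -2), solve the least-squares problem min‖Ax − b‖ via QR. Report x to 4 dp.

x = (-0.3846, -0.3077)

e_1 = w_1/‖w_1‖ = (1, 4, 0, 1)/4.2426 = (0.2357, 0.9428, 0.0000, 0.2357).
r_{12} = e_1·w_2 = -3.7712.
u_2 = w_2 + 3.7712·e_1 = (-1.1111, -0.4444, 3.0000, 2.8889).
‖u_2‖ = 4.3333, so e_2 = (-0.2564, -0.1026, 0.6923, 0.6667).
Qᵀb = (-0.4714, -1.3333).
Back-substitute: x_2 = -1.3333/4.3333 = -0.3077.
x_1 = (-0.4714 + 3.7712·(-0.3077))/4.2426 = -0.3846.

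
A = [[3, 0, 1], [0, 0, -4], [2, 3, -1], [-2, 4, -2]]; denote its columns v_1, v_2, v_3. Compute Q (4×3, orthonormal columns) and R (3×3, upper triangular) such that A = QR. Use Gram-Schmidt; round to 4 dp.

v_1 = (3, 0, 2, -2); ‖v_1‖ = 4.1231, so q_1 = (0.7276, 0.0000, 0.4851, -0.4851).
q_1·v_2 = 0.7276·0 + 0.0000·0 + 0.4851·3 + (-0.4851)·4 = -0.4851.
u_2 = v_2 + 0.4851·q_1 = (0.3529, 0.0000, 3.2353, 3.7647).
‖u_2‖ = 4.9764, so q_2 = (0.0709, 0.0000, 0.6501, 0.7565).
q_1·v_3 = 0.7276·1 + 0.0000·(-4) + 0.4851·(-1) + (-0.4851)·(-2) = 1.2127; q_2·v_3 = 0.0709·1 + 0.0000·(-4) + 0.6501·(-1) + 0.7565·(-2) = -2.0922.
u_3 = v_3 − 1.2127·q_1 + 2.0922·q_2 = (0.2660, -4.0000, -0.2280, 0.1710).
‖u_3‖ = 4.0190, so q_3 = (0.0662, -0.9953, -0.0567, 0.0426).

Q = [[0.7276, 0.0709, 0.0662], [0.0000, 0.0000, -0.9953], [0.4851, 0.6501, -0.0567], [-0.4851, 0.7565, 0.0426]], R = [[4.1231, -0.4851, 1.2127], [0.0000, 4.9764, -2.0922], [0.0000, 0.0000, 4.0190]]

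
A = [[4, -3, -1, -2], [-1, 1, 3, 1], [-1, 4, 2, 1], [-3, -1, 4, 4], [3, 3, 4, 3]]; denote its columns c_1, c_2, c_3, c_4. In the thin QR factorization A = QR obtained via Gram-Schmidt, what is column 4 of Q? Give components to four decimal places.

c_1 = (4, -1, -1, -3, 3); ‖c_1‖ = 6.0000, so e_1 = (0.6667, -0.1667, -0.1667, -0.5000, 0.5000).
e_1·c_2 = 0.6667·(-3) + (-0.1667)·1 + (-0.1667)·4 + (-0.5000)·(-1) + 0.5000·3 = -0.8333.
u_2 = c_2 + 0.8333·e_1 = (-2.4444, 0.8611, 3.8611, -1.4167, 3.4167).
‖u_2‖ = 5.9418, so e_2 = (-0.4114, 0.1449, 0.6498, -0.2384, 0.5750).
e_1·c_3 = 0.6667·(-1) + (-0.1667)·3 + (-0.1667)·2 + (-0.5000)·4 + 0.5000·4 = -1.5000; e_2·c_3 = (-0.4114)·(-1) + 0.1449·3 + 0.6498·2 + (-0.2384)·4 + 0.5750·4 = 3.4922.
u_3 = c_3 + 1.5000·e_1 − 3.4922·e_2 = (1.4367, 2.2439, -0.5193, 4.0826, 2.7419).
‖u_3‖ = 5.6174, so e_3 = (0.2558, 0.3995, -0.0924, 0.7268, 0.4881).
e_1·c_4 = 0.6667·(-2) + (-0.1667)·1 + (-0.1667)·1 + (-0.5000)·4 + 0.5000·3 = -2.1667; e_2·c_4 = (-0.4114)·(-2) + 0.1449·1 + 0.6498·1 + (-0.2384)·4 + 0.5750·3 = 2.3889; e_3·c_4 = 0.2558·(-2) + 0.3995·1 + (-0.0924)·1 + 0.7268·4 + 0.4881·3 = 4.1670.
u_4 = c_4 + 2.1667·e_1 − 2.3889·e_2 − 4.1670·e_3 = (-0.6385, -1.3719, -0.5283, 0.4577, 0.6757).
‖u_4‖ = 1.7986, so e_4 = (-0.3550, -0.7628, -0.2937, 0.2545, 0.3757).

e_4 = (-0.3550, -0.7628, -0.2937, 0.2545, 0.3757)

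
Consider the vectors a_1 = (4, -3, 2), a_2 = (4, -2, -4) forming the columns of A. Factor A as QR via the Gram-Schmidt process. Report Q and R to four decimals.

Q = [[0.7428, 0.3826], [-0.5571, -0.1020], [0.3714, -0.9183]], R = [[5.3852, 2.5997], [0.0000, 5.4075]]

e_1 = a_1/‖a_1‖ = (4, -3, 2)/5.3852 = (0.7428, -0.5571, 0.3714).
r_{12} = e_1·a_2 = 2.5997.
u_2 = a_2 − 2.5997·e_1 = (2.0690, -0.5517, -4.9655).
‖u_2‖ = 5.4075, so e_2 = (0.3826, -0.1020, -0.9183).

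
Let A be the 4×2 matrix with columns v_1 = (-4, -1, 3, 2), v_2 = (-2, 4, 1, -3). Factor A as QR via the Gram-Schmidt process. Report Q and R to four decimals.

Q = [[-0.7303, -0.3410], [-0.1826, 0.7368], [0.5477, 0.1644], [0.3651, -0.5602]], R = [[5.4772, 0.1826], [0.0000, 5.4742]]

e_1 = v_1/‖v_1‖ = (-4, -1, 3, 2)/5.4772 = (-0.7303, -0.1826, 0.5477, 0.3651).
r_{12} = e_1·v_2 = 0.1826.
u_2 = v_2 − 0.1826·e_1 = (-1.8667, 4.0333, 0.9000, -3.0667).
‖u_2‖ = 5.4742, so e_2 = (-0.3410, 0.7368, 0.1644, -0.5602).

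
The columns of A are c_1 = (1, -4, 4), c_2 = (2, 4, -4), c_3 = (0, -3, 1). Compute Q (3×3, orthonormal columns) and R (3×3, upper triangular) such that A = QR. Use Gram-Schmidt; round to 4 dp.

c_1 = (1, -4, 4); ‖c_1‖ = 5.7446, so e_1 = (0.1741, -0.6963, 0.6963).
e_1·c_2 = 0.1741·2 + (-0.6963)·4 + 0.6963·(-4) = -5.2223.
u_2 = c_2 + 5.2223·e_1 = (2.9091, 0.3636, -0.3636).
‖u_2‖ = 2.9542, so e_2 = (0.9847, 0.1231, -0.1231).
e_1·c_3 = 0.1741·0 + (-0.6963)·(-3) + 0.6963·1 = 2.7852; e_2·c_3 = 0.9847·0 + 0.1231·(-3) + (-0.1231)·1 = -0.4924.
u_3 = c_3 − 2.7852·e_1 + 0.4924·e_2 = (0.0000, -1.0000, -1.0000).
‖u_3‖ = 1.4142, so e_3 = (0.0000, -0.7071, -0.7071).

Q = [[0.1741, 0.9847, 0.0000], [-0.6963, 0.1231, -0.7071], [0.6963, -0.1231, -0.7071]], R = [[5.7446, -5.2223, 2.7852], [0.0000, 2.9542, -0.4924], [0.0000, 0.0000, 1.4142]]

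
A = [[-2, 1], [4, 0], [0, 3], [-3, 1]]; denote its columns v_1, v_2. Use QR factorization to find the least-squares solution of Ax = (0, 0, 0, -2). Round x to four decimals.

v_1 = (-2, 4, 0, -3); ‖v_1‖ = 5.3852, so e_1 = (-0.3714, 0.7428, 0.0000, -0.5571).
e_1·v_2 = (-0.3714)·1 + 0.7428·0 + 0.0000·3 + (-0.5571)·1 = -0.9285.
u_2 = v_2 + 0.9285·e_1 = (0.6552, 0.6897, 3.0000, 0.4828).
‖u_2‖ = 3.1840, so e_2 = (0.2058, 0.2166, 0.9422, 0.1516).
Qᵀb = (1.1142, -0.3032).
Back-substitute: x_2 = -0.3032/3.1840 = -0.0952.
x_1 = (1.1142 + 0.9285·(-0.0952))/5.3852 = 0.1905.

x = (0.1905, -0.0952)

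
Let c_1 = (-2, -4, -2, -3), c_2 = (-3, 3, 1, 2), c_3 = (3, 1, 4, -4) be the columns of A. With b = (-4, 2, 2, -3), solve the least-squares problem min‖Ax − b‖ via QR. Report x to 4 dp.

q_1 = c_1/‖c_1‖ = (-2, -4, -2, -3)/5.7446 = (-0.3482, -0.6963, -0.3482, -0.5222).
r_{12} = q_1·c_2 = -2.4371.
u_2 = c_2 + 2.4371·q_1 = (-3.8485, 1.3030, 0.1515, 0.7273).
‖u_2‖ = 4.1304, so q_2 = (-0.9317, 0.3155, 0.0367, 0.1761).
r_{13} = q_1·c_3 = -1.0445; r_{23} = q_2·c_3 = -3.0373.
u_3 = c_3 + 1.0445·q_1 + 3.0373·q_2 = (-0.1936, 1.2309, 3.7478, -4.0107).
‖u_3‖ = 5.6288, so q_3 = (-0.0344, 0.2187, 0.6658, -0.7125).
Qᵀb = (0.8704, 3.9030, 4.0441).
Back-substitute: x_3 = 4.0441/5.6288 = 0.7185.
x_2 = (3.9030 + 3.0373·0.7185)/4.1304 = 1.4733.
x_1 = (0.8704 + 2.4371·1.4733 + 1.0445·0.7185)/5.7446 = 0.9072.

x = (0.9072, 1.4733, 0.7185)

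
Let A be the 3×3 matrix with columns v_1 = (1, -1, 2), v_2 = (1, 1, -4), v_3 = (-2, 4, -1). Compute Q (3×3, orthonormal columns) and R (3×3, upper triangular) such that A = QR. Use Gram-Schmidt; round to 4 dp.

v_1 = (1, -1, 2); ‖v_1‖ = 2.4495, so e_1 = (0.4082, -0.4082, 0.8165).
e_1·v_2 = 0.4082·1 + (-0.4082)·1 + 0.8165·(-4) = -3.2660.
u_2 = v_2 + 3.2660·e_1 = (2.3333, -0.3333, -1.3333).
‖u_2‖ = 2.7080, so e_2 = (0.8616, -0.1231, -0.4924).
e_1·v_3 = 0.4082·(-2) + (-0.4082)·4 + 0.8165·(-1) = -3.2660; e_2·v_3 = 0.8616·(-2) + (-0.1231)·4 + (-0.4924)·(-1) = -1.7233.
u_3 = v_3 + 3.2660·e_1 + 1.7233·e_2 = (0.8182, 2.4545, 0.8182).
‖u_3‖ = 2.7136, so e_3 = (0.3015, 0.9045, 0.3015).

Q = [[0.4082, 0.8616, 0.3015], [-0.4082, -0.1231, 0.9045], [0.8165, -0.4924, 0.3015]], R = [[2.4495, -3.2660, -3.2660], [0.0000, 2.7080, -1.7233], [0.0000, 0.0000, 2.7136]]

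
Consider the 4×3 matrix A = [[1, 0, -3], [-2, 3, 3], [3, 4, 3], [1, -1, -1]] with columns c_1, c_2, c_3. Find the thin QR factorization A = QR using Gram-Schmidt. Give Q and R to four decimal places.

e_1 = c_1/‖c_1‖ = (1, -2, 3, 1)/3.8730 = (0.2582, -0.5164, 0.7746, 0.2582).
r_{12} = e_1·c_2 = 1.2910.
u_2 = c_2 − 1.2910·e_1 = (-0.3333, 3.6667, 3.0000, -1.3333).
‖u_2‖ = 4.9329, so e_2 = (-0.0676, 0.7433, 0.6082, -0.2703).
r_{13} = e_1·c_3 = -0.2582; r_{23} = e_2·c_3 = 4.5274.
u_3 = c_3 + 0.2582·e_1 − 4.5274·e_2 = (-2.6274, -0.4986, 0.4466, 0.2904).
‖u_3‖ = 2.7268, so e_3 = (-0.9635, -0.1829, 0.1638, 0.1065).

Q = [[0.2582, -0.0676, -0.9635], [-0.5164, 0.7433, -0.1829], [0.7746, 0.6082, 0.1638], [0.2582, -0.2703, 0.1065]], R = [[3.8730, 1.2910, -0.2582], [0.0000, 4.9329, 4.5274], [0.0000, 0.0000, 2.7268]]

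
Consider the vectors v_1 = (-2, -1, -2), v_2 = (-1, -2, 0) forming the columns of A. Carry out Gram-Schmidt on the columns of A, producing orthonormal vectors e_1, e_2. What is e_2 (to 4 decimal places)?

e_2 = (-0.0619, -0.8666, 0.4952)

e_1 = v_1/‖v_1‖ = (-2, -1, -2)/3.0000 = (-0.6667, -0.3333, -0.6667).
r_{12} = e_1·v_2 = 1.3333.
u_2 = v_2 − 1.3333·e_1 = (-0.1111, -1.5556, 0.8889).
‖u_2‖ = 1.7951, so e_2 = (-0.0619, -0.8666, 0.4952).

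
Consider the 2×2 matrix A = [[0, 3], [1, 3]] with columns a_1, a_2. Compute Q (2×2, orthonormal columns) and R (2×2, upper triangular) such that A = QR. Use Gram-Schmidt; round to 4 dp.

a_1 = (0, 1); ‖a_1‖ = 1.0000, so e_1 = (0.0000, 1.0000).
e_1·a_2 = 0.0000·3 + 1.0000·3 = 3.0000.
u_2 = a_2 − 3.0000·e_1 = (3.0000, 0.0000).
‖u_2‖ = 3.0000, so e_2 = (1.0000, 0.0000).

Q = [[0.0000, 1.0000], [1.0000, 0.0000]], R = [[1.0000, 3.0000], [0.0000, 3.0000]]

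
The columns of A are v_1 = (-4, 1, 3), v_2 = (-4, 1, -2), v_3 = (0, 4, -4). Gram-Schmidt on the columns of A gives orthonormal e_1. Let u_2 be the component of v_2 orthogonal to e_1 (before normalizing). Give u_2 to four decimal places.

e_1 = v_1/‖v_1‖ = (-4, 1, 3)/5.0990 = (-0.7845, 0.1961, 0.5883).
r_{12} = e_1·v_2 = 2.1573.
u_2 = v_2 − 2.1573·e_1 = (-2.3077, 0.5769, -3.2692).

u_2 = (-2.3077, 0.5769, -3.2692)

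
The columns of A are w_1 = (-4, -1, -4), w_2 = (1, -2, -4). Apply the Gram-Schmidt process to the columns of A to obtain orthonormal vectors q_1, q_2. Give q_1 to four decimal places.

q_1 = (-0.6963, -0.1741, -0.6963)

q_1 = w_1/‖w_1‖ = (-4, -1, -4)/5.7446 = (-0.6963, -0.1741, -0.6963).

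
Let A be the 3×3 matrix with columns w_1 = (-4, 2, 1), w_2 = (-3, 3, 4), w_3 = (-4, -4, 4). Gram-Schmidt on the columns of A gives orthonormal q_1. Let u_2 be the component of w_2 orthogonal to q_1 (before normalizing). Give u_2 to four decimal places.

w_1 = (-4, 2, 1); ‖w_1‖ = 4.5826, so q_1 = (-0.8729, 0.4364, 0.2182).
q_1·w_2 = (-0.8729)·(-3) + 0.4364·3 + 0.2182·4 = 4.8008.
u_2 = w_2 − 4.8008·q_1 = (1.1905, 0.9048, 2.9524).

u_2 = (1.1905, 0.9048, 2.9524)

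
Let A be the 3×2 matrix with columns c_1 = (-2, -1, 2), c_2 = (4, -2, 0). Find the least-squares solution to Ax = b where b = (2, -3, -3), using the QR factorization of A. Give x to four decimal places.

e_1 = c_1/‖c_1‖ = (-2, -1, 2)/3.0000 = (-0.6667, -0.3333, 0.6667).
r_{12} = e_1·c_2 = -2.0000.
u_2 = c_2 + 2.0000·e_1 = (2.6667, -2.6667, 1.3333).
‖u_2‖ = 4.0000, so e_2 = (0.6667, -0.6667, 0.3333).
Qᵀb = (-2.3333, 2.3333).
Back-substitute: x_2 = 2.3333/4.0000 = 0.5833.
x_1 = (-2.3333 + 2.0000·0.5833)/3.0000 = -0.3889.

x = (-0.3889, 0.5833)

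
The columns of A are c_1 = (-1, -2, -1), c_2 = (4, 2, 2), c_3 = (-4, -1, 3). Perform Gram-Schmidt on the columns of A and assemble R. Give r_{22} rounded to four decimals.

r_{22} = 2.7080

e_1 = c_1/‖c_1‖ = (-1, -2, -1)/2.4495 = (-0.4082, -0.8165, -0.4082).
r_{12} = e_1·c_2 = -4.0825.
u_2 = c_2 + 4.0825·e_1 = (2.3333, -1.3333, 0.3333).
r_{22} = ‖u_2‖ = 2.7080.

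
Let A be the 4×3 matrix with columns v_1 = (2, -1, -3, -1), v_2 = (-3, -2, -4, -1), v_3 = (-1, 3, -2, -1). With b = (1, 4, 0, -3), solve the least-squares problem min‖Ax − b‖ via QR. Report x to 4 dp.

x = (0.2581, -0.5694, 1.1267)

q_1 = v_1/‖v_1‖ = (2, -1, -3, -1)/3.8730 = (0.5164, -0.2582, -0.7746, -0.2582).
r_{12} = q_1·v_2 = 2.3238.
u_2 = v_2 − 2.3238·q_1 = (-4.2000, -1.4000, -2.2000, -0.4000).
‖u_2‖ = 4.9598, so q_2 = (-0.8468, -0.2823, -0.4436, -0.0806).
r_{13} = q_1·v_3 = 0.5164; r_{23} = q_2·v_3 = 0.9678.
u_3 = v_3 − 0.5164·q_1 − 0.9678·q_2 = (-0.4472, 3.4065, -1.1707, -0.7886).
‖u_3‖ = 3.7144, so q_3 = (-0.1204, 0.9171, -0.3152, -0.2123).
Qᵀb = (0.2582, -1.7339, 4.1850).
Back-substitute: x_3 = 4.1850/3.7144 = 1.1267.
x_2 = (-1.7339 − 0.9678·1.1267)/4.9598 = -0.5694.
x_1 = (0.2582 − 2.3238·(-0.5694) − 0.5164·1.1267)/3.8730 = 0.2581.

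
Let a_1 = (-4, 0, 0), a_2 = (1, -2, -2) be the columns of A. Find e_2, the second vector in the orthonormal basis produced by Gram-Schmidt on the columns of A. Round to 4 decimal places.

a_1 = (-4, 0, 0); ‖a_1‖ = 4.0000, so e_1 = (-1.0000, 0.0000, 0.0000).
e_1·a_2 = (-1.0000)·1 + 0.0000·(-2) + 0.0000·(-2) = -1.0000.
u_2 = a_2 + 1.0000·e_1 = (0.0000, -2.0000, -2.0000).
‖u_2‖ = 2.8284, so e_2 = (0.0000, -0.7071, -0.7071).

e_2 = (0.0000, -0.7071, -0.7071)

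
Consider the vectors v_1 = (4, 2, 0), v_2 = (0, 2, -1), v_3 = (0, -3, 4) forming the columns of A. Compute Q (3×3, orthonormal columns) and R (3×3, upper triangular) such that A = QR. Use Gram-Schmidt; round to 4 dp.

e_1 = v_1/‖v_1‖ = (4, 2, 0)/4.4721 = (0.8944, 0.4472, 0.0000).
r_{12} = e_1·v_2 = 0.8944.
u_2 = v_2 − 0.8944·e_1 = (-0.8000, 1.6000, -1.0000).
‖u_2‖ = 2.0494, so e_2 = (-0.3904, 0.7807, -0.4880).
r_{13} = e_1·v_3 = -1.3416; r_{23} = e_2·v_3 = -4.2940.
u_3 = v_3 + 1.3416·e_1 + 4.2940·e_2 = (-0.4762, 0.9524, 1.9048).
‖u_3‖ = 2.1822, so e_3 = (-0.2182, 0.4364, 0.8729).

Q = [[0.8944, -0.3904, -0.2182], [0.4472, 0.7807, 0.4364], [0.0000, -0.4880, 0.8729]], R = [[4.4721, 0.8944, -1.3416], [0.0000, 2.0494, -4.2940], [0.0000, 0.0000, 2.1822]]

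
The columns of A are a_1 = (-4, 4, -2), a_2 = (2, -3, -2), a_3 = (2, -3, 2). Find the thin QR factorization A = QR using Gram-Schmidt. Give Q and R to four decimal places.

a_1 = (-4, 4, -2); ‖a_1‖ = 6.0000, so e_1 = (-0.6667, 0.6667, -0.3333).
e_1·a_2 = (-0.6667)·2 + 0.6667·(-3) + (-0.3333)·(-2) = -2.6667.
u_2 = a_2 + 2.6667·e_1 = (0.2222, -1.2222, -2.8889).
‖u_2‖ = 3.1447, so e_2 = (0.0707, -0.3887, -0.9187).
e_1·a_3 = (-0.6667)·2 + 0.6667·(-3) + (-0.3333)·2 = -4.0000; e_2·a_3 = 0.0707·2 + (-0.3887)·(-3) + (-0.9187)·2 = -0.5300.
u_3 = a_3 + 4.0000·e_1 + 0.5300·e_2 = (-0.6292, -0.5393, 0.1798).
‖u_3‖ = 0.8480, so e_3 = (-0.7420, -0.6360, 0.2120).

Q = [[-0.6667, 0.0707, -0.7420], [0.6667, -0.3887, -0.6360], [-0.3333, -0.9187, 0.2120]], R = [[6.0000, -2.6667, -4.0000], [0.0000, 3.1447, -0.5300], [0.0000, 0.0000, 0.8480]]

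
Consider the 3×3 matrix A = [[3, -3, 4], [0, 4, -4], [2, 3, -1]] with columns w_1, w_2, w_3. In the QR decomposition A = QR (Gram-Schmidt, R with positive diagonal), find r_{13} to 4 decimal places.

r_{13} = 2.7735

q_1 = w_1/‖w_1‖ = (3, 0, 2)/3.6056 = (0.8321, 0.0000, 0.5547).
r_{13} = q_1·w_3 = 2.7735.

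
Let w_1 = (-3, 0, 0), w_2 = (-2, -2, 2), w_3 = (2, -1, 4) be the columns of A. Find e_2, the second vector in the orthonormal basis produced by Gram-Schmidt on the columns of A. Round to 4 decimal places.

e_2 = (0.0000, -0.7071, 0.7071)

w_1 = (-3, 0, 0); ‖w_1‖ = 3.0000, so e_1 = (-1.0000, 0.0000, 0.0000).
e_1·w_2 = (-1.0000)·(-2) + 0.0000·(-2) + 0.0000·2 = 2.0000.
u_2 = w_2 − 2.0000·e_1 = (0.0000, -2.0000, 2.0000).
‖u_2‖ = 2.8284, so e_2 = (0.0000, -0.7071, 0.7071).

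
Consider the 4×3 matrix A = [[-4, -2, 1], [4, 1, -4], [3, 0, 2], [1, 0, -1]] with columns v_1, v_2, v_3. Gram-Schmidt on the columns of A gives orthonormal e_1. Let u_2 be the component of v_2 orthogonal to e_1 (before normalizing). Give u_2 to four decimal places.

u_2 = (-0.8571, -0.1429, -0.8571, -0.2857)

e_1 = v_1/‖v_1‖ = (-4, 4, 3, 1)/6.4807 = (-0.6172, 0.6172, 0.4629, 0.1543).
r_{12} = e_1·v_2 = 1.8516.
u_2 = v_2 − 1.8516·e_1 = (-0.8571, -0.1429, -0.8571, -0.2857).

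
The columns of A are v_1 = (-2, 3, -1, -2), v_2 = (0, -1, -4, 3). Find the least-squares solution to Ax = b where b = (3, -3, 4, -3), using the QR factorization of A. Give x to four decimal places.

x = (-1.0113, -1.0406)

q_1 = v_1/‖v_1‖ = (-2, 3, -1, -2)/4.2426 = (-0.4714, 0.7071, -0.2357, -0.4714).
r_{12} = q_1·v_2 = -1.1785.
u_2 = v_2 + 1.1785·q_1 = (-0.5556, -0.1667, -4.2778, 2.4444).
‖u_2‖ = 4.9610, so q_2 = (-0.1120, -0.0336, -0.8623, 0.4927).
Qᵀb = (-3.0641, -5.1625).
Back-substitute: x_2 = -5.1625/4.9610 = -1.0406.
x_1 = (-3.0641 + 1.1785·(-1.0406))/4.2426 = -1.0113.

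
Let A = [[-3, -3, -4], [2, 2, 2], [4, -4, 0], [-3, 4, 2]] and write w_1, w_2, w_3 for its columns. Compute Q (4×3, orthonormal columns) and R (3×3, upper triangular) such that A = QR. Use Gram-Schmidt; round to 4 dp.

w_1 = (-3, 2, 4, -3); ‖w_1‖ = 6.1644, so e_1 = (-0.4867, 0.3244, 0.6489, -0.4867).
e_1·w_2 = (-0.4867)·(-3) + 0.3244·2 + 0.6489·(-4) + (-0.4867)·4 = -2.4333.
u_2 = w_2 + 2.4333·e_1 = (-4.1842, 2.7895, -2.4211, 2.8158).
‖u_2‖ = 6.2513, so e_2 = (-0.6693, 0.4462, -0.3873, 0.4504).
e_1·w_3 = (-0.4867)·(-4) + 0.3244·2 + 0.6489·0 + (-0.4867)·2 = 1.6222; e_2·w_3 = (-0.6693)·(-4) + 0.4462·2 + (-0.3873)·0 + 0.4504·2 = 4.4706.
u_3 = w_3 − 1.6222·e_1 − 4.4706·e_2 = (-0.2182, -0.5212, 0.6788, 0.7758).
‖u_3‖ = 1.1755, so e_3 = (-0.1856, -0.4434, 0.5774, 0.6599).

Q = [[-0.4867, -0.6693, -0.1856], [0.3244, 0.4462, -0.4434], [0.6489, -0.3873, 0.5774], [-0.4867, 0.4504, 0.6599]], R = [[6.1644, -2.4333, 1.6222], [0.0000, 6.2513, 4.4706], [0.0000, 0.0000, 1.1755]]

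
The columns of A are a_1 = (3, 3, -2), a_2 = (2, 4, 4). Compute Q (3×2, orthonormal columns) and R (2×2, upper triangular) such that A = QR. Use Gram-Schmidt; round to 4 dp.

a_1 = (3, 3, -2); ‖a_1‖ = 4.6904, so e_1 = (0.6396, 0.6396, -0.4264).
e_1·a_2 = 0.6396·2 + 0.6396·4 + (-0.4264)·4 = 2.1320.
u_2 = a_2 − 2.1320·e_1 = (0.6364, 2.6364, 4.9091).
‖u_2‖ = 5.6084, so e_2 = (0.1135, 0.4701, 0.8753).

Q = [[0.6396, 0.1135], [0.6396, 0.4701], [-0.4264, 0.8753]], R = [[4.6904, 2.1320], [0.0000, 5.6084]]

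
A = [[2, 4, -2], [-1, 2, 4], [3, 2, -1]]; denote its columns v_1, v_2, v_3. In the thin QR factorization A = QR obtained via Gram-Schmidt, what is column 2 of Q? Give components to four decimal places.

v_1 = (2, -1, 3); ‖v_1‖ = 3.7417, so q_1 = (0.5345, -0.2673, 0.8018).
q_1·v_2 = 0.5345·4 + (-0.2673)·2 + 0.8018·2 = 3.2071.
u_2 = v_2 − 3.2071·q_1 = (2.2857, 2.8571, -0.5714).
‖u_2‖ = 3.7033, so q_2 = (0.6172, 0.7715, -0.1543).

q_2 = (0.6172, 0.7715, -0.1543)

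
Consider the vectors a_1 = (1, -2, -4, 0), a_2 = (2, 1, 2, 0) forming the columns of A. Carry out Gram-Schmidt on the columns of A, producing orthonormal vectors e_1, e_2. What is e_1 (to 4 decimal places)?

a_1 = (1, -2, -4, 0); ‖a_1‖ = 4.5826, so e_1 = (0.2182, -0.4364, -0.8729, 0.0000).

e_1 = (0.2182, -0.4364, -0.8729, 0.0000)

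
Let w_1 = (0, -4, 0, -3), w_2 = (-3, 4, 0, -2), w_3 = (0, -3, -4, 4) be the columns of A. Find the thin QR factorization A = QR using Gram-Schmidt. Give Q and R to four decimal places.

Q = [[0.0000, -0.6000, -0.4800], [-0.8000, 0.4800, -0.2160], [0.0000, 0.0000, -0.8000], [-0.6000, -0.6400, 0.2880]], R = [[5.0000, -2.0000, 0.0000], [0.0000, 5.0000, -4.0000], [0.0000, 0.0000, 5.0000]]

q_1 = w_1/‖w_1‖ = (0, -4, 0, -3)/5.0000 = (0.0000, -0.8000, 0.0000, -0.6000).
r_{12} = q_1·w_2 = -2.0000.
u_2 = w_2 + 2.0000·q_1 = (-3.0000, 2.4000, 0.0000, -3.2000).
‖u_2‖ = 5.0000, so q_2 = (-0.6000, 0.4800, 0.0000, -0.6400).
r_{13} = q_1·w_3 = 0.0000; r_{23} = q_2·w_3 = -4.0000.
u_3 = w_3 − 0.0000·q_1 + 4.0000·q_2 = (-2.4000, -1.0800, -4.0000, 1.4400).
‖u_3‖ = 5.0000, so q_3 = (-0.4800, -0.2160, -0.8000, 0.2880).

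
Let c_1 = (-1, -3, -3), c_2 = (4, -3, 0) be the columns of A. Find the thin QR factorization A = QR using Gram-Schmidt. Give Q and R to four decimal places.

c_1 = (-1, -3, -3); ‖c_1‖ = 4.3589, so e_1 = (-0.2294, -0.6882, -0.6882).
e_1·c_2 = (-0.2294)·4 + (-0.6882)·(-3) + (-0.6882)·0 = 1.1471.
u_2 = c_2 − 1.1471·e_1 = (4.2632, -2.2105, 0.7895).
‖u_2‖ = 4.8666, so e_2 = (0.8760, -0.4542, 0.1622).

Q = [[-0.2294, 0.8760], [-0.6882, -0.4542], [-0.6882, 0.1622]], R = [[4.3589, 1.1471], [0.0000, 4.8666]]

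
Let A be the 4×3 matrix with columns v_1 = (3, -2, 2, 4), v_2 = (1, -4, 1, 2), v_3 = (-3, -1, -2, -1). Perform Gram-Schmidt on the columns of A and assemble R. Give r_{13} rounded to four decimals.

r_{13} = -2.6112

v_1 = (3, -2, 2, 4); ‖v_1‖ = 5.7446, so e_1 = (0.5222, -0.3482, 0.3482, 0.6963).
r_{13} = e_1·v_3 = -2.6112.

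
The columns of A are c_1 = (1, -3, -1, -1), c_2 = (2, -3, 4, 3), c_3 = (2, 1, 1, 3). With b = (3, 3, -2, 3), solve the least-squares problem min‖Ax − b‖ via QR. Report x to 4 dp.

x = (0.5763, -0.8795, 2.0796)

c_1 = (1, -3, -1, -1); ‖c_1‖ = 3.4641, so q_1 = (0.2887, -0.8660, -0.2887, -0.2887).
q_1·c_2 = 0.2887·2 + (-0.8660)·(-3) + (-0.2887)·4 + (-0.2887)·3 = 1.1547.
u_2 = c_2 − 1.1547·q_1 = (1.6667, -2.0000, 4.3333, 3.3333).
‖u_2‖ = 6.0553, so q_2 = (0.2752, -0.3303, 0.7156, 0.5505).
q_1·c_3 = 0.2887·2 + (-0.8660)·1 + (-0.2887)·1 + (-0.2887)·3 = -1.4434; q_2·c_3 = 0.2752·2 + (-0.3303)·1 + 0.7156·1 + 0.5505·3 = 2.5873.
u_3 = c_3 + 1.4434·q_1 − 2.5873·q_2 = (1.7045, 0.6045, -1.2682, 1.1591).
‖u_3‖ = 2.4945, so q_3 = (0.6833, 0.2423, -0.5084, 0.4647).
Qᵀb = (-2.0207, 0.0550, 5.1877).
Back-substitute: x_3 = 5.1877/2.4945 = 2.0796.
x_2 = (0.0550 − 2.5873·2.0796)/6.0553 = -0.8795.
x_1 = (-2.0207 − 1.1547·(-0.8795) + 1.4434·2.0796)/3.4641 = 0.5763.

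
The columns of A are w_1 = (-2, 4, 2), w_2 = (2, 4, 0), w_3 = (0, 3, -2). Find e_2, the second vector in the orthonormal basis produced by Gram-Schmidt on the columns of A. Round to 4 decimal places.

e_2 = (0.8018, 0.5345, -0.2673)

w_1 = (-2, 4, 2); ‖w_1‖ = 4.8990, so e_1 = (-0.4082, 0.8165, 0.4082).
e_1·w_2 = (-0.4082)·2 + 0.8165·4 + 0.4082·0 = 2.4495.
u_2 = w_2 − 2.4495·e_1 = (3.0000, 2.0000, -1.0000).
‖u_2‖ = 3.7417, so e_2 = (0.8018, 0.5345, -0.2673).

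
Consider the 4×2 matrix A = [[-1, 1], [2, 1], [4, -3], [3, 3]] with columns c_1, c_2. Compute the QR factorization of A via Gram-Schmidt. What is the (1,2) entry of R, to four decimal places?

r_{12} = -0.3651

q_1 = c_1/‖c_1‖ = (-1, 2, 4, 3)/5.4772 = (-0.1826, 0.3651, 0.7303, 0.5477).
r_{12} = q_1·c_2 = -0.3651.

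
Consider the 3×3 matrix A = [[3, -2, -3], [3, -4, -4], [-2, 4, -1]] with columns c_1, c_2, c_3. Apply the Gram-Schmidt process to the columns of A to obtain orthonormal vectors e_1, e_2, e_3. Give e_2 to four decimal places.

e_2 = (0.6730, -0.1980, 0.7126)

c_1 = (3, 3, -2); ‖c_1‖ = 4.6904, so e_1 = (0.6396, 0.6396, -0.4264).
e_1·c_2 = 0.6396·(-2) + 0.6396·(-4) + (-0.4264)·4 = -5.5432.
u_2 = c_2 + 5.5432·e_1 = (1.5455, -0.4545, 1.6364).
‖u_2‖ = 2.2962, so e_2 = (0.6730, -0.1980, 0.7126).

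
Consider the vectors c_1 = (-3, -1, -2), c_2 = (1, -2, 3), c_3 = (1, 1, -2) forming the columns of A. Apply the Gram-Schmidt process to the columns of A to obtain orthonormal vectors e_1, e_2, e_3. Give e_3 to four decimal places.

e_3 = (0.5774, -0.5774, -0.5774)

c_1 = (-3, -1, -2); ‖c_1‖ = 3.7417, so e_1 = (-0.8018, -0.2673, -0.5345).
e_1·c_2 = (-0.8018)·1 + (-0.2673)·(-2) + (-0.5345)·3 = -1.8708.
u_2 = c_2 + 1.8708·e_1 = (-0.5000, -2.5000, 2.0000).
‖u_2‖ = 3.2404, so e_2 = (-0.1543, -0.7715, 0.6172).
e_1·c_3 = (-0.8018)·1 + (-0.2673)·1 + (-0.5345)·(-2) = 0.0000; e_2·c_3 = (-0.1543)·1 + (-0.7715)·1 + 0.6172·(-2) = -2.1602.
u_3 = c_3 + 0.0000·e_1 + 2.1602·e_2 = (0.6667, -0.6667, -0.6667).
‖u_3‖ = 1.1547, so e_3 = (0.5774, -0.5774, -0.5774).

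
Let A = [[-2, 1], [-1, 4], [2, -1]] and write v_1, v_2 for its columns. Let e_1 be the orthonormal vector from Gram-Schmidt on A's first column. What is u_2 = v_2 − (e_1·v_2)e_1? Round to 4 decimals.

u_2 = (-0.7778, 3.1111, 0.7778)

e_1 = v_1/‖v_1‖ = (-2, -1, 2)/3.0000 = (-0.6667, -0.3333, 0.6667).
r_{12} = e_1·v_2 = -2.6667.
u_2 = v_2 + 2.6667·e_1 = (-0.7778, 3.1111, 0.7778).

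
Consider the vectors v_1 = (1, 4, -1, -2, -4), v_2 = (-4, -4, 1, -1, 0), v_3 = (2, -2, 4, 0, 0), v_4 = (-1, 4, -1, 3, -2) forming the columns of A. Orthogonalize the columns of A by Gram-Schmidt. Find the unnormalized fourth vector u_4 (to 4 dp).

e_1 = v_1/‖v_1‖ = (1, 4, -1, -2, -4)/6.1644 = (0.1622, 0.6489, -0.1622, -0.3244, -0.6489).
r_{12} = e_1·v_2 = -3.0822.
u_2 = v_2 + 3.0822·e_1 = (-3.5000, -2.0000, 0.5000, -2.0000, -2.0000).
‖u_2‖ = 4.9497, so e_2 = (-0.7071, -0.4041, 0.1010, -0.4041, -0.4041).
r_{13} = e_1·v_3 = -1.6222; r_{23} = e_2·v_3 = -0.2020.
u_3 = v_3 + 1.6222·e_1 + 0.2020·e_2 = (2.1203, -1.0290, 3.7573, -0.6079, -1.1343).
‖u_3‖ = 4.6182, so e_3 = (0.4591, -0.2228, 0.8136, -0.1316, -0.2456).
r_{14} = e_1·v_4 = 2.9200; r_{24} = e_2·v_4 = -1.4142; r_{34} = e_3·v_4 = -2.0677.
u_4 = v_4 − 2.9200·e_1 + 1.4142·e_2 + 2.0677·e_3 = (-1.5244, 1.0731, 1.2988, 3.1037, -1.1845).

u_4 = (-1.5244, 1.0731, 1.2988, 3.1037, -1.1845)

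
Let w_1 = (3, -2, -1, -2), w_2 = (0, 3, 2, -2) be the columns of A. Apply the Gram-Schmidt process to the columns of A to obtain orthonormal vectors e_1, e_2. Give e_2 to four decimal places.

e_1 = w_1/‖w_1‖ = (3, -2, -1, -2)/4.2426 = (0.7071, -0.4714, -0.2357, -0.4714).
r_{12} = e_1·w_2 = -0.9428.
u_2 = w_2 + 0.9428·e_1 = (0.6667, 2.5556, 1.7778, -2.4444).
‖u_2‖ = 4.0139, so e_2 = (0.1661, 0.6367, 0.4429, -0.6090).

e_2 = (0.1661, 0.6367, 0.4429, -0.6090)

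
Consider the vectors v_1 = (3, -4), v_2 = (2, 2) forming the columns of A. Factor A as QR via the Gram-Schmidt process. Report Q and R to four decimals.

Q = [[0.6000, 0.8000], [-0.8000, 0.6000]], R = [[5.0000, -0.4000], [0.0000, 2.8000]]

q_1 = v_1/‖v_1‖ = (3, -4)/5.0000 = (0.6000, -0.8000).
r_{12} = q_1·v_2 = -0.4000.
u_2 = v_2 + 0.4000·q_1 = (2.2400, 1.6800).
‖u_2‖ = 2.8000, so q_2 = (0.8000, 0.6000).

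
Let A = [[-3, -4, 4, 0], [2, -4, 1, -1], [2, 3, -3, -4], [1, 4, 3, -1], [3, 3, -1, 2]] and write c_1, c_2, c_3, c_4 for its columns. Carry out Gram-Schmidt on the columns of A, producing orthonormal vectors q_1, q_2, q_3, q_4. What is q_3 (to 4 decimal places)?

q_3 = (0.3997, 0.2769, -0.3232, 0.7948, 0.1656)

q_1 = c_1/‖c_1‖ = (-3, 2, 2, 1, 3)/5.1962 = (-0.5774, 0.3849, 0.3849, 0.1925, 0.5774).
r_{12} = q_1·c_2 = 4.4264.
u_2 = c_2 − 4.4264·q_1 = (-1.4444, -5.7037, 1.2963, 3.1481, 0.4444).
‖u_2‖ = 6.8123, so q_2 = (-0.2120, -0.8373, 0.1903, 0.4621, 0.0652).
r_{13} = q_1·c_3 = -3.0792; r_{23} = q_2·c_3 = -0.9351.
u_3 = c_3 + 3.0792·q_1 + 0.9351·q_2 = (2.0239, 1.4022, -1.6369, 4.0247, 0.8388).
‖u_3‖ = 5.0640, so q_3 = (0.3997, 0.2769, -0.3232, 0.7948, 0.1656).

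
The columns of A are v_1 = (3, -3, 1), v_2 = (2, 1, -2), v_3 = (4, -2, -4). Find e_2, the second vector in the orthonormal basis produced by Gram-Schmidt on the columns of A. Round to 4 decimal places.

v_1 = (3, -3, 1); ‖v_1‖ = 4.3589, so e_1 = (0.6882, -0.6882, 0.2294).
e_1·v_2 = 0.6882·2 + (-0.6882)·1 + 0.2294·(-2) = 0.2294.
u_2 = v_2 − 0.2294·e_1 = (1.8421, 1.1579, -2.0526).
‖u_2‖ = 2.9912, so e_2 = (0.6158, 0.3871, -0.6862).

e_2 = (0.6158, 0.3871, -0.6862)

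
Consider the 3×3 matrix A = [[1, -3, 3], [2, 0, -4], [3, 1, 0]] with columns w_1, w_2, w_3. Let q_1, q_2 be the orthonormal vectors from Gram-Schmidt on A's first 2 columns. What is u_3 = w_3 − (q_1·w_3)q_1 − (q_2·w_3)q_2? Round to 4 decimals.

w_1 = (1, 2, 3); ‖w_1‖ = 3.7417, so q_1 = (0.2673, 0.5345, 0.8018).
q_1·w_2 = 0.2673·(-3) + 0.5345·0 + 0.8018·1 = 0.0000.
u_2 = w_2 + 0.0000·q_1 = (-3.0000, 0.0000, 1.0000).
‖u_2‖ = 3.1623, so q_2 = (-0.9487, 0.0000, 0.3162).
q_1·w_3 = 0.2673·3 + 0.5345·(-4) + 0.8018·0 = -1.3363; q_2·w_3 = (-0.9487)·3 + 0.0000·(-4) + 0.3162·0 = -2.8460.
u_3 = w_3 + 1.3363·q_1 + 2.8460·q_2 = (0.6571, -3.2857, 1.9714).

u_3 = (0.6571, -3.2857, 1.9714)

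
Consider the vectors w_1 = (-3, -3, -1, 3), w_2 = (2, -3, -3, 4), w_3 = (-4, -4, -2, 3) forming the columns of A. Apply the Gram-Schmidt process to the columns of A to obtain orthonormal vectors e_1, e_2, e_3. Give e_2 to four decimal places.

e_2 = (0.7642, -0.2084, -0.4585, 0.4029)

w_1 = (-3, -3, -1, 3); ‖w_1‖ = 5.2915, so e_1 = (-0.5669, -0.5669, -0.1890, 0.5669).
e_1·w_2 = (-0.5669)·2 + (-0.5669)·(-3) + (-0.1890)·(-3) + 0.5669·4 = 3.4017.
u_2 = w_2 − 3.4017·e_1 = (3.9286, -1.0714, -2.3571, 2.0714).
‖u_2‖ = 5.1409, so e_2 = (0.7642, -0.2084, -0.4585, 0.4029).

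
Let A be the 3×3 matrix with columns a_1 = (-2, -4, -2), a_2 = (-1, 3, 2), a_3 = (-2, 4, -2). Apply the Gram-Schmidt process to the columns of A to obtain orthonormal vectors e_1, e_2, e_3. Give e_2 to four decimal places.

e_2 = (-0.8971, 0.2760, 0.3450)

a_1 = (-2, -4, -2); ‖a_1‖ = 4.8990, so e_1 = (-0.4082, -0.8165, -0.4082).
e_1·a_2 = (-0.4082)·(-1) + (-0.8165)·3 + (-0.4082)·2 = -2.8577.
u_2 = a_2 + 2.8577·e_1 = (-2.1667, 0.6667, 0.8333).
‖u_2‖ = 2.4152, so e_2 = (-0.8971, 0.2760, 0.3450).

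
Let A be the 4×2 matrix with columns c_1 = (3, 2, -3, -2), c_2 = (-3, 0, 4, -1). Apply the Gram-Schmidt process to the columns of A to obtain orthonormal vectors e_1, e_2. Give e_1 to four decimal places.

e_1 = (0.5883, 0.3922, -0.5883, -0.3922)

c_1 = (3, 2, -3, -2); ‖c_1‖ = 5.0990, so e_1 = (0.5883, 0.3922, -0.5883, -0.3922).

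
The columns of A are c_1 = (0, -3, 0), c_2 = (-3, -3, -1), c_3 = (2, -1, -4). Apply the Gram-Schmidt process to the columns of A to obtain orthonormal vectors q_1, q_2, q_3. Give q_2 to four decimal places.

q_2 = (-0.9487, 0.0000, -0.3162)

c_1 = (0, -3, 0); ‖c_1‖ = 3.0000, so q_1 = (0.0000, -1.0000, 0.0000).
q_1·c_2 = 0.0000·(-3) + (-1.0000)·(-3) + 0.0000·(-1) = 3.0000.
u_2 = c_2 − 3.0000·q_1 = (-3.0000, 0.0000, -1.0000).
‖u_2‖ = 3.1623, so q_2 = (-0.9487, 0.0000, -0.3162).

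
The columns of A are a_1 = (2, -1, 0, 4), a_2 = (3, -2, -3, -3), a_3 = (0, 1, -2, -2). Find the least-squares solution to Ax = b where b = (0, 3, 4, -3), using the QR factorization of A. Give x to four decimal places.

x = (-1.0746, -0.1842, -0.7588)

a_1 = (2, -1, 0, 4); ‖a_1‖ = 4.5826, so e_1 = (0.4364, -0.2182, 0.0000, 0.8729).
e_1·a_2 = 0.4364·3 + (-0.2182)·(-2) + 0.0000·(-3) + 0.8729·(-3) = -0.8729.
u_2 = a_2 + 0.8729·e_1 = (3.3810, -2.1905, -3.0000, -2.2381).
‖u_2‖ = 5.4989, so e_2 = (0.6148, -0.3983, -0.5456, -0.4070).
e_1·a_3 = 0.4364·0 + (-0.2182)·1 + 0.0000·(-2) + 0.8729·(-2) = -1.9640; e_2·a_3 = 0.6148·0 + (-0.3983)·1 + (-0.5456)·(-2) + (-0.4070)·(-2) = 1.5068.
u_3 = a_3 + 1.9640·e_1 − 1.5068·e_2 = (-0.0693, 1.1717, -1.1780, 0.3276).
‖u_3‖ = 1.6948, so e_3 = (-0.0409, 0.6913, -0.6950, 0.1933).
Qᵀb = (-3.2733, -2.1563, -1.2860).
Back-substitute: x_3 = -1.2860/1.6948 = -0.7588.
x_2 = (-2.1563 − 1.5068·(-0.7588))/5.4989 = -0.1842.
x_1 = (-3.2733 + 0.8729·(-0.1842) + 1.9640·(-0.7588))/4.5826 = -1.0746.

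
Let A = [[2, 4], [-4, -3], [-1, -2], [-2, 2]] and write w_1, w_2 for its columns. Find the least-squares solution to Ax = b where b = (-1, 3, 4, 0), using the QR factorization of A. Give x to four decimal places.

x = (-0.4311, -0.4012)

e_1 = w_1/‖w_1‖ = (2, -4, -1, -2)/5.0000 = (0.4000, -0.8000, -0.2000, -0.4000).
r_{12} = e_1·w_2 = 3.6000.
u_2 = w_2 − 3.6000·e_1 = (2.5600, -0.1200, -1.2800, 3.4400).
‖u_2‖ = 4.4766, so e_2 = (0.5719, -0.0268, -0.2859, 0.7684).
Qᵀb = (-3.6000, -1.7960).
Back-substitute: x_2 = -1.7960/4.4766 = -0.4012.
x_1 = (-3.6000 − 3.6000·(-0.4012))/5.0000 = -0.4311.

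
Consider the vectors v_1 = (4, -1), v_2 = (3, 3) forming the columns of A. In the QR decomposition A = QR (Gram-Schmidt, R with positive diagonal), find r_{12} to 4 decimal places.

r_{12} = 2.1828

q_1 = v_1/‖v_1‖ = (4, -1)/4.1231 = (0.9701, -0.2425).
r_{12} = q_1·v_2 = 2.1828.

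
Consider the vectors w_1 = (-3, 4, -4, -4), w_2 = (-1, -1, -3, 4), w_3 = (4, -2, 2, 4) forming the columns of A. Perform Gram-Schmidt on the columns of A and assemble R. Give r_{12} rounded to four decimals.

w_1 = (-3, 4, -4, -4); ‖w_1‖ = 7.5498, so e_1 = (-0.3974, 0.5298, -0.5298, -0.5298).
r_{12} = e_1·w_2 = -0.6623.

r_{12} = -0.6623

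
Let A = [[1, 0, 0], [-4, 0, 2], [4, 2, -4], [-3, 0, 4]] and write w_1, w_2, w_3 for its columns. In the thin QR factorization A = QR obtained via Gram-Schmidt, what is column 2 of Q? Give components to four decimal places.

e_2 = (-0.1210, 0.4842, 0.7868, 0.3631)

e_1 = w_1/‖w_1‖ = (1, -4, 4, -3)/6.4807 = (0.1543, -0.6172, 0.6172, -0.4629).
r_{12} = e_1·w_2 = 1.2344.
u_2 = w_2 − 1.2344·e_1 = (-0.1905, 0.7619, 1.2381, 0.5714).
‖u_2‖ = 1.5736, so e_2 = (-0.1210, 0.4842, 0.7868, 0.3631).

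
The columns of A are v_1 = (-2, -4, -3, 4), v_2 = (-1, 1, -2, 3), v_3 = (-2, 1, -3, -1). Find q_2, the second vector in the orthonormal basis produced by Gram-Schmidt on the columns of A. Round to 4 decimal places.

q_2 = (-0.0947, 0.7938, -0.3059, 0.5171)

q_1 = v_1/‖v_1‖ = (-2, -4, -3, 4)/6.7082 = (-0.2981, -0.5963, -0.4472, 0.5963).
r_{12} = q_1·v_2 = 2.3851.
u_2 = v_2 − 2.3851·q_1 = (-0.2889, 2.4222, -0.9333, 1.5778).
‖u_2‖ = 3.0514, so q_2 = (-0.0947, 0.7938, -0.3059, 0.5171).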